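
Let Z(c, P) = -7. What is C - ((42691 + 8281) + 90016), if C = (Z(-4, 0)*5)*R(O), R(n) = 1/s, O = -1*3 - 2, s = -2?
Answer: -281941/2 ≈ -1.4097e+5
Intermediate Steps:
O = -5 (O = -3 - 2 = -5)
R(n) = -½ (R(n) = 1/(-2) = -½)
C = 35/2 (C = -7*5*(-½) = -35*(-½) = 35/2 ≈ 17.500)
C - ((42691 + 8281) + 90016) = 35/2 - ((42691 + 8281) + 90016) = 35/2 - (50972 + 90016) = 35/2 - 1*140988 = 35/2 - 140988 = -281941/2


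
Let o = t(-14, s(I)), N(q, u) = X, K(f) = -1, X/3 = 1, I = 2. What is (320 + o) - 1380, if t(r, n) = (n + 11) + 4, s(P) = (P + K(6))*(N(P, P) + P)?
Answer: -1040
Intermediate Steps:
X = 3 (X = 3*1 = 3)
N(q, u) = 3
s(P) = (-1 + P)*(3 + P) (s(P) = (P - 1)*(3 + P) = (-1 + P)*(3 + P))
t(r, n) = 15 + n (t(r, n) = (11 + n) + 4 = 15 + n)
o = 20 (o = 15 + (-3 + 2² + 2*2) = 15 + (-3 + 4 + 4) = 15 + 5 = 20)
(320 + o) - 1380 = (320 + 20) - 1380 = 340 - 1380 = -1040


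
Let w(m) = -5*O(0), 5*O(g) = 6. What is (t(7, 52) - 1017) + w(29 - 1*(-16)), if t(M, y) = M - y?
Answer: -1068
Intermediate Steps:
O(g) = 6/5 (O(g) = (⅕)*6 = 6/5)
w(m) = -6 (w(m) = -5*6/5 = -6)
(t(7, 52) - 1017) + w(29 - 1*(-16)) = ((7 - 1*52) - 1017) - 6 = ((7 - 52) - 1017) - 6 = (-45 - 1017) - 6 = -1062 - 6 = -1068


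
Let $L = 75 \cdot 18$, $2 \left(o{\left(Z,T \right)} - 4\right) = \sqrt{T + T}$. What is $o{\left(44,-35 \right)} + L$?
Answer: $1354 + \frac{i \sqrt{70}}{2} \approx 1354.0 + 4.1833 i$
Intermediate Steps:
$o{\left(Z,T \right)} = 4 + \frac{\sqrt{2} \sqrt{T}}{2}$ ($o{\left(Z,T \right)} = 4 + \frac{\sqrt{T + T}}{2} = 4 + \frac{\sqrt{2 T}}{2} = 4 + \frac{\sqrt{2} \sqrt{T}}{2}$)
$L = 1350$
$o{\left(44,-35 \right)} + L = \left(4 + \frac{\sqrt{2} \sqrt{-35}}{2}\right) + 1350 = \left(4 + \frac{\sqrt{2} i \sqrt{35}}{2}\right) + 1350 = \left(4 + \frac{i \sqrt{70}}{2}\right) + 1350 = 1354 + \frac{i \sqrt{70}}{2}$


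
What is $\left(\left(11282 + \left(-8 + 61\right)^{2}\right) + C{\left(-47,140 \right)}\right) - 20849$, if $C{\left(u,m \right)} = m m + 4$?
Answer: $12846$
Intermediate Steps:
$C{\left(u,m \right)} = 4 + m^{2}$ ($C{\left(u,m \right)} = m^{2} + 4 = 4 + m^{2}$)
$\left(\left(11282 + \left(-8 + 61\right)^{2}\right) + C{\left(-47,140 \right)}\right) - 20849 = \left(\left(11282 + \left(-8 + 61\right)^{2}\right) + \left(4 + 140^{2}\right)\right) - 20849 = \left(\left(11282 + 53^{2}\right) + \left(4 + 19600\right)\right) - 20849 = \left(\left(11282 + 2809\right) + 19604\right) - 20849 = \left(14091 + 19604\right) - 20849 = 33695 - 20849 = 12846$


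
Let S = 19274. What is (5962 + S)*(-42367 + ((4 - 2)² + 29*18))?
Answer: -1055899476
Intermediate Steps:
(5962 + S)*(-42367 + ((4 - 2)² + 29*18)) = (5962 + 19274)*(-42367 + ((4 - 2)² + 29*18)) = 25236*(-42367 + (2² + 522)) = 25236*(-42367 + (4 + 522)) = 25236*(-42367 + 526) = 25236*(-41841) = -1055899476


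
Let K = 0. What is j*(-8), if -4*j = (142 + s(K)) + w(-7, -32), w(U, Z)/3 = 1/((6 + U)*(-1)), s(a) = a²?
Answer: 290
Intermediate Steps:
w(U, Z) = -3/(6 + U) (w(U, Z) = 3*(1/((6 + U)*(-1))) = 3*(-1/(6 + U)) = -3/(6 + U))
j = -145/4 (j = -((142 + 0²) - 3/(6 - 7))/4 = -((142 + 0) - 3/(-1))/4 = -(142 - 3*(-1))/4 = -(142 + 3)/4 = -¼*145 = -145/4 ≈ -36.250)
j*(-8) = -145/4*(-8) = 290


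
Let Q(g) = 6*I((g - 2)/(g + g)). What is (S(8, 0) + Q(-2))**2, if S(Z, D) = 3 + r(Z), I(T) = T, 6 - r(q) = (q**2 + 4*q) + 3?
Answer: 7056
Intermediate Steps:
r(q) = 3 - q**2 - 4*q (r(q) = 6 - ((q**2 + 4*q) + 3) = 6 - (3 + q**2 + 4*q) = 6 + (-3 - q**2 - 4*q) = 3 - q**2 - 4*q)
S(Z, D) = 6 - Z**2 - 4*Z (S(Z, D) = 3 + (3 - Z**2 - 4*Z) = 6 - Z**2 - 4*Z)
Q(g) = 3*(-2 + g)/g (Q(g) = 6*((g - 2)/(g + g)) = 6*((-2 + g)/((2*g))) = 6*((-2 + g)*(1/(2*g))) = 6*((-2 + g)/(2*g)) = 3*(-2 + g)/g)
(S(8, 0) + Q(-2))**2 = ((6 - 1*8**2 - 4*8) + (3 - 6/(-2)))**2 = ((6 - 1*64 - 32) + (3 - 6*(-1/2)))**2 = ((6 - 64 - 32) + (3 + 3))**2 = (-90 + 6)**2 = (-84)**2 = 7056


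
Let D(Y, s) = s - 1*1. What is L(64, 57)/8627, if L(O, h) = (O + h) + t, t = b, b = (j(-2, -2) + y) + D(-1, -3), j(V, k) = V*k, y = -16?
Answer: 105/8627 ≈ 0.012171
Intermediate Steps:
D(Y, s) = -1 + s (D(Y, s) = s - 1 = -1 + s)
b = -16 (b = (-2*(-2) - 16) + (-1 - 3) = (4 - 16) - 4 = -12 - 4 = -16)
t = -16
L(O, h) = -16 + O + h (L(O, h) = (O + h) - 16 = -16 + O + h)
L(64, 57)/8627 = (-16 + 64 + 57)/8627 = 105*(1/8627) = 105/8627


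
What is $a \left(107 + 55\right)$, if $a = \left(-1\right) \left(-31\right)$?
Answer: $5022$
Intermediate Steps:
$a = 31$
$a \left(107 + 55\right) = 31 \left(107 + 55\right) = 31 \cdot 162 = 5022$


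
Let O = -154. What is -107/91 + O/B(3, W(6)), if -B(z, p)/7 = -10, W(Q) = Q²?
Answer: -1536/455 ≈ -3.3758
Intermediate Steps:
B(z, p) = 70 (B(z, p) = -7*(-10) = 70)
-107/91 + O/B(3, W(6)) = -107/91 - 154/70 = -107*1/91 - 154*1/70 = -107/91 - 11/5 = -1536/455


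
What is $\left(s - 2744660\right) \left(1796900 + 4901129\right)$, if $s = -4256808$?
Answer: $-46896035706572$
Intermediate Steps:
$\left(s - 2744660\right) \left(1796900 + 4901129\right) = \left(-4256808 - 2744660\right) \left(1796900 + 4901129\right) = \left(-7001468\right) 6698029 = -46896035706572$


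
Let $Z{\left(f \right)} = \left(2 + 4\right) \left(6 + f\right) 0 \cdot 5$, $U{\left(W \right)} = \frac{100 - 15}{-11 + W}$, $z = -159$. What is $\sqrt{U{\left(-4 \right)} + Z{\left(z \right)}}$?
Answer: $\frac{i \sqrt{51}}{3} \approx 2.3805 i$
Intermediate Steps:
$U{\left(W \right)} = \frac{85}{-11 + W}$
$Z{\left(f \right)} = 0$ ($Z{\left(f \right)} = 6 \left(6 + f\right) 0 \cdot 5 = \left(36 + 6 f\right) 0 \cdot 5 = 0 \cdot 5 = 0$)
$\sqrt{U{\left(-4 \right)} + Z{\left(z \right)}} = \sqrt{\frac{85}{-11 - 4} + 0} = \sqrt{\frac{85}{-15} + 0} = \sqrt{85 \left(- \frac{1}{15}\right) + 0} = \sqrt{- \frac{17}{3} + 0} = \sqrt{- \frac{17}{3}} = \frac{i \sqrt{51}}{3}$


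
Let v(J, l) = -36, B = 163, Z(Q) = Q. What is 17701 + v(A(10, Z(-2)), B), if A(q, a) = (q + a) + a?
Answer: 17665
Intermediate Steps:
A(q, a) = q + 2*a (A(q, a) = (a + q) + a = q + 2*a)
17701 + v(A(10, Z(-2)), B) = 17701 - 36 = 17665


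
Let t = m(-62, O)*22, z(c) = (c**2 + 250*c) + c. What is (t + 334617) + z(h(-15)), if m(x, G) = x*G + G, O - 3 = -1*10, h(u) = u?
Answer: 340471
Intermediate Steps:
O = -7 (O = 3 - 1*10 = 3 - 10 = -7)
m(x, G) = G + G*x (m(x, G) = G*x + G = G + G*x)
z(c) = c**2 + 251*c
t = 9394 (t = -7*(1 - 62)*22 = -7*(-61)*22 = 427*22 = 9394)
(t + 334617) + z(h(-15)) = (9394 + 334617) - 15*(251 - 15) = 344011 - 15*236 = 344011 - 3540 = 340471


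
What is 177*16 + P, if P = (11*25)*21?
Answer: 8607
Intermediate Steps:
P = 5775 (P = 275*21 = 5775)
177*16 + P = 177*16 + 5775 = 2832 + 5775 = 8607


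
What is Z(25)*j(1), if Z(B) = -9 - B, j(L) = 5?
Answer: -170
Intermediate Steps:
Z(25)*j(1) = (-9 - 1*25)*5 = (-9 - 25)*5 = -34*5 = -170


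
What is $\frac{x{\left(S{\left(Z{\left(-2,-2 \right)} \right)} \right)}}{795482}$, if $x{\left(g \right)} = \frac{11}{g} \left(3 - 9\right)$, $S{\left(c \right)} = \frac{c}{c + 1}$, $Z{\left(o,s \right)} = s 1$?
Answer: $- \frac{33}{795482} \approx -4.1484 \cdot 10^{-5}$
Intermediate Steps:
$Z{\left(o,s \right)} = s$
$S{\left(c \right)} = \frac{c}{1 + c}$
$x{\left(g \right)} = - \frac{66}{g}$ ($x{\left(g \right)} = \frac{11}{g} \left(-6\right) = - \frac{66}{g}$)
$\frac{x{\left(S{\left(Z{\left(-2,-2 \right)} \right)} \right)}}{795482} = \frac{\left(-66\right) \frac{1}{\left(-2\right) \frac{1}{1 - 2}}}{795482} = - \frac{66}{\left(-2\right) \frac{1}{-1}} \cdot \frac{1}{795482} = - \frac{66}{\left(-2\right) \left(-1\right)} \frac{1}{795482} = - \frac{66}{2} \cdot \frac{1}{795482} = \left(-66\right) \frac{1}{2} \cdot \frac{1}{795482} = \left(-33\right) \frac{1}{795482} = - \frac{33}{795482}$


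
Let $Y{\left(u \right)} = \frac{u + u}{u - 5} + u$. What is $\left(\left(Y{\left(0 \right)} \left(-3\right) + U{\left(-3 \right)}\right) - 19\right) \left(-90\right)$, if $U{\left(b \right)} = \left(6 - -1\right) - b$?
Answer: $810$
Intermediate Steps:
$Y{\left(u \right)} = u + \frac{2 u}{-5 + u}$ ($Y{\left(u \right)} = \frac{2 u}{-5 + u} + u = u + \frac{2 u}{-5 + u}$)
$U{\left(b \right)} = 7 - b$ ($U{\left(b \right)} = \left(6 + 1\right) - b = 7 - b$)
$\left(\left(Y{\left(0 \right)} \left(-3\right) + U{\left(-3 \right)}\right) - 19\right) \left(-90\right) = \left(\left(\frac{0 \left(-3 + 0\right)}{-5 + 0} \left(-3\right) + \left(7 - -3\right)\right) - 19\right) \left(-90\right) = \left(\left(0 \frac{1}{-5} \left(-3\right) \left(-3\right) + \left(7 + 3\right)\right) - 19\right) \left(-90\right) = \left(\left(0 \left(- \frac{1}{5}\right) \left(-3\right) \left(-3\right) + 10\right) - 19\right) \left(-90\right) = \left(\left(0 \left(-3\right) + 10\right) - 19\right) \left(-90\right) = \left(\left(0 + 10\right) - 19\right) \left(-90\right) = \left(10 - 19\right) \left(-90\right) = \left(-9\right) \left(-90\right) = 810$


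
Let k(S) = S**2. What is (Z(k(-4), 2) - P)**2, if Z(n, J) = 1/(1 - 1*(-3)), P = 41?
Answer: 26569/16 ≈ 1660.6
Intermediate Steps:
Z(n, J) = 1/4 (Z(n, J) = 1/(1 + 3) = 1/4)
(Z(k(-4), 2) - P)**2 = (1/4 - 1*41)**2 = (1/4 - 41)**2 = (-163/4)**2 = 26569/16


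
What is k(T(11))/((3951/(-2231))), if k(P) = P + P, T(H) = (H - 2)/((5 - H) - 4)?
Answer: 2231/2195 ≈ 1.0164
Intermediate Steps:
T(H) = (-2 + H)/(1 - H)
k(P) = 2*P
k(T(11))/((3951/(-2231))) = (2*((2 - 1*11)/(-1 + 11)))/((3951/(-2231))) = (2*((2 - 11)/10))/((3951*(-1/2231))) = (2*((⅒)*(-9)))/(-3951/2231) = (2*(-9/10))*(-2231/3951) = -9/5*(-2231/3951) = 2231/2195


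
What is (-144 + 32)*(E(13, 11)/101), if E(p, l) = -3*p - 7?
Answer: 5152/101 ≈ 51.010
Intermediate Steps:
E(p, l) = -7 - 3*p
(-144 + 32)*(E(13, 11)/101) = (-144 + 32)*((-7 - 3*13)/101) = -112*(-7 - 39)/101 = -(-5152)/101 = -112*(-46/101) = 5152/101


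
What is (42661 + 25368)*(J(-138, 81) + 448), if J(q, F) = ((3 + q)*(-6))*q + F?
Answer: -7568294279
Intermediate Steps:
J(q, F) = F + q*(-18 - 6*q) (J(q, F) = (-18 - 6*q)*q + F = q*(-18 - 6*q) + F = F + q*(-18 - 6*q))
(42661 + 25368)*(J(-138, 81) + 448) = (42661 + 25368)*((81 - 18*(-138) - 6*(-138)**2) + 448) = 68029*((81 + 2484 - 6*19044) + 448) = 68029*((81 + 2484 - 114264) + 448) = 68029*(-111699 + 448) = 68029*(-111251) = -7568294279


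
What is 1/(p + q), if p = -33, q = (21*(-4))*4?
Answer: -1/369 ≈ -0.0027100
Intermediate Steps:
q = -336 (q = -84*4 = -336)
1/(p + q) = 1/(-33 - 336) = 1/(-369) = -1/369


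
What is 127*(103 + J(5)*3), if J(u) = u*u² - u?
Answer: 58801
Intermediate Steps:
J(u) = u³ - u
127*(103 + J(5)*3) = 127*(103 + (5³ - 1*5)*3) = 127*(103 + (125 - 5)*3) = 127*(103 + 120*3) = 127*(103 + 360) = 127*463 = 58801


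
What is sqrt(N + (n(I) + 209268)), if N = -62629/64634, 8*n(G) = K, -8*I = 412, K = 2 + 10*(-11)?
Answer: sqrt(218541979080754)/32317 ≈ 457.44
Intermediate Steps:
K = -108 (K = 2 - 110 = -108)
I = -103/2 (I = -1/8*412 = -103/2 ≈ -51.500)
n(G) = -27/2 (n(G) = (1/8)*(-108) = -27/2)
N = -62629/64634 (N = -62629*1/64634 = -62629/64634 ≈ -0.96898)
sqrt(N + (n(I) + 209268)) = sqrt(-62629/64634 + (-27/2 + 209268)) = sqrt(-62629/64634 + 418509/2) = sqrt(6762446362/32317) = sqrt(218541979080754)/32317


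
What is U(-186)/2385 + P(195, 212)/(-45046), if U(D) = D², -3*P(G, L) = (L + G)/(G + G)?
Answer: 40518718387/2793302460 ≈ 14.506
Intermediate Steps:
P(G, L) = -(G + L)/(6*G) (P(G, L) = -(L + G)/(3*(G + G)) = -(G + L)/(3*(2*G)) = -(G + L)*1/(2*G)/3 = -(G + L)/(6*G))
U(-186)/2385 + P(195, 212)/(-45046) = (-186)²/2385 + ((⅙)*(-1*195 - 1*212)/195)/(-45046) = 34596*(1/2385) + ((⅙)*(1/195)*(-195 - 212))*(-1/45046) = 3844/265 + ((⅙)*(1/195)*(-407))*(-1/45046) = 3844/265 - 407/1170*(-1/45046) = 3844/265 + 407/52703820 = 40518718387/2793302460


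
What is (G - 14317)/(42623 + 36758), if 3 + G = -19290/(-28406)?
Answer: -203377315/1127448343 ≈ -0.18039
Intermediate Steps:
G = -32964/14203 (G = -3 - 19290/(-28406) = -3 - 19290*(-1/28406) = -3 + 9645/14203 = -32964/14203 ≈ -2.3209)
(G - 14317)/(42623 + 36758) = (-32964/14203 - 14317)/(42623 + 36758) = -203377315/14203/79381 = -203377315/14203*1/79381 = -203377315/1127448343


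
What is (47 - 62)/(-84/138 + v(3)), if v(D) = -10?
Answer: 345/244 ≈ 1.4139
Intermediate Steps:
(47 - 62)/(-84/138 + v(3)) = (47 - 62)/(-84/138 - 10) = -15/(-84*1/138 - 10) = -15/(-14/23 - 10) = -15/(-244/23) = -23/244*(-15) = 345/244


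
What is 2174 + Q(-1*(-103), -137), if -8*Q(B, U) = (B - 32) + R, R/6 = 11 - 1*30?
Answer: 17435/8 ≈ 2179.4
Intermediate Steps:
R = -114 (R = 6*(11 - 1*30) = 6*(11 - 30) = 6*(-19) = -114)
Q(B, U) = 73/4 - B/8 (Q(B, U) = -((B - 32) - 114)/8 = -((-32 + B) - 114)/8 = -(-146 + B)/8 = 73/4 - B/8)
2174 + Q(-1*(-103), -137) = 2174 + (73/4 - (-1)*(-103)/8) = 2174 + (73/4 - ⅛*103) = 2174 + (73/4 - 103/8) = 2174 + 43/8 = 17435/8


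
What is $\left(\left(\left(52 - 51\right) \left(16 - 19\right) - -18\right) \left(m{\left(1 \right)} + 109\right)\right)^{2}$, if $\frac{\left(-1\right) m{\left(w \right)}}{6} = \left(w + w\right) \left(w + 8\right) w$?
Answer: $225$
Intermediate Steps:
$m{\left(w \right)} = - 12 w^{2} \left(8 + w\right)$ ($m{\left(w \right)} = - 6 \left(w + w\right) \left(w + 8\right) w = - 6 \cdot 2 w \left(8 + w\right) w = - 6 \cdot 2 w^{2} \left(8 + w\right) = - 12 w^{2} \left(8 + w\right)$)
$\left(\left(\left(52 - 51\right) \left(16 - 19\right) - -18\right) \left(m{\left(1 \right)} + 109\right)\right)^{2} = \left(\left(\left(52 - 51\right) \left(16 - 19\right) - -18\right) \left(12 \cdot 1^{2} \left(-8 - 1\right) + 109\right)\right)^{2} = \left(\left(1 \left(-3\right) + 18\right) \left(12 \cdot 1 \left(-8 - 1\right) + 109\right)\right)^{2} = \left(\left(-3 + 18\right) \left(12 \cdot 1 \left(-9\right) + 109\right)\right)^{2} = \left(15 \left(-108 + 109\right)\right)^{2} = \left(15 \cdot 1\right)^{2} = 15^{2} = 225$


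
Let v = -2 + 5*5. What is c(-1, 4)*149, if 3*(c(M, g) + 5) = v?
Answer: 1192/3 ≈ 397.33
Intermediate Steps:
v = 23 (v = -2 + 25 = 23)
c(M, g) = 8/3 (c(M, g) = -5 + (⅓)*23 = -5 + 23/3 = 8/3)
c(-1, 4)*149 = (8/3)*149 = 1192/3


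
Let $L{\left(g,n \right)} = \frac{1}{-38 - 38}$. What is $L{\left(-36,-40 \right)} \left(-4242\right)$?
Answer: $\frac{2121}{38} \approx 55.816$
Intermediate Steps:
$L{\left(g,n \right)} = - \frac{1}{76}$ ($L{\left(g,n \right)} = \frac{1}{-76} = - \frac{1}{76}$)
$L{\left(-36,-40 \right)} \left(-4242\right) = \left(- \frac{1}{76}\right) \left(-4242\right) = \frac{2121}{38}$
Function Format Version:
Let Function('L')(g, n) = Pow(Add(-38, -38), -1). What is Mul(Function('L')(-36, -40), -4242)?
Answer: Rational(2121, 38) ≈ 55.816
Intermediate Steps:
Function('L')(g, n) = Rational(-1, 76) (Function('L')(g, n) = Pow(-76, -1) = Rational(-1, 76))
Mul(Function('L')(-36, -40), -4242) = Mul(Rational(-1, 76), -4242) = Rational(2121, 38)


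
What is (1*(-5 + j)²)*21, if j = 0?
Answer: 525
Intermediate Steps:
(1*(-5 + j)²)*21 = (1*(-5 + 0)²)*21 = (1*(-5)²)*21 = (1*25)*21 = 25*21 = 525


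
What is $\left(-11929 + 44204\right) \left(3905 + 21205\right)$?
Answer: $810425250$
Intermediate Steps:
$\left(-11929 + 44204\right) \left(3905 + 21205\right) = 32275 \cdot 25110 = 810425250$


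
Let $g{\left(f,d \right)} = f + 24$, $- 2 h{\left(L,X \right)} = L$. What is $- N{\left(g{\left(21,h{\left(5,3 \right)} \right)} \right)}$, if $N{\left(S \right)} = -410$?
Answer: $410$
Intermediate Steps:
$h{\left(L,X \right)} = - \frac{L}{2}$
$g{\left(f,d \right)} = 24 + f$
$- N{\left(g{\left(21,h{\left(5,3 \right)} \right)} \right)} = \left(-1\right) \left(-410\right) = 410$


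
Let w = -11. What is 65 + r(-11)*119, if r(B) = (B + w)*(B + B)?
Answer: 57661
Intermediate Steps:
r(B) = 2*B*(-11 + B) (r(B) = (B - 11)*(B + B) = (-11 + B)*(2*B) = 2*B*(-11 + B))
65 + r(-11)*119 = 65 + (2*(-11)*(-11 - 11))*119 = 65 + (2*(-11)*(-22))*119 = 65 + 484*119 = 65 + 57596 = 57661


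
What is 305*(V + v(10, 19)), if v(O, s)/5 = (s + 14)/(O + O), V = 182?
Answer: 232105/4 ≈ 58026.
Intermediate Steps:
v(O, s) = 5*(14 + s)/(2*O) (v(O, s) = 5*((s + 14)/(O + O)) = 5*((14 + s)/((2*O))) = 5*((14 + s)*(1/(2*O))) = 5*((14 + s)/(2*O)) = 5*(14 + s)/(2*O))
305*(V + v(10, 19)) = 305*(182 + (5/2)*(14 + 19)/10) = 305*(182 + (5/2)*(1/10)*33) = 305*(182 + 33/4) = 305*(761/4) = 232105/4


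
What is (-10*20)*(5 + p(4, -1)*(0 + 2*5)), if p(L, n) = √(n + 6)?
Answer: -1000 - 2000*√5 ≈ -5472.1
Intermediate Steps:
p(L, n) = √(6 + n)
(-10*20)*(5 + p(4, -1)*(0 + 2*5)) = (-10*20)*(5 + √(6 - 1)*(0 + 2*5)) = -200*(5 + √5*(0 + 10)) = -200*(5 + √5*10) = -200*(5 + 10*√5) = -1000 - 2000*√5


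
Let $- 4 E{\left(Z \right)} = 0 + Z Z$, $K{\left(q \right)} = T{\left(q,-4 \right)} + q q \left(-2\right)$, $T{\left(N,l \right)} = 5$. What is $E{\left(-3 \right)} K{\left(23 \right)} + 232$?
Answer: $\frac{10405}{4} \approx 2601.3$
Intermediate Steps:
$K{\left(q \right)} = 5 - 2 q^{2}$ ($K{\left(q \right)} = 5 + q q \left(-2\right) = 5 + q^{2} \left(-2\right) = 5 - 2 q^{2}$)
$E{\left(Z \right)} = - \frac{Z^{2}}{4}$ ($E{\left(Z \right)} = - \frac{0 + Z Z}{4} = - \frac{0 + Z^{2}}{4} = - \frac{Z^{2}}{4}$)
$E{\left(-3 \right)} K{\left(23 \right)} + 232 = - \frac{\left(-3\right)^{2}}{4} \left(5 - 2 \cdot 23^{2}\right) + 232 = \left(- \frac{1}{4}\right) 9 \left(5 - 1058\right) + 232 = - \frac{9 \left(5 - 1058\right)}{4} + 232 = \left(- \frac{9}{4}\right) \left(-1053\right) + 232 = \frac{9477}{4} + 232 = \frac{10405}{4}$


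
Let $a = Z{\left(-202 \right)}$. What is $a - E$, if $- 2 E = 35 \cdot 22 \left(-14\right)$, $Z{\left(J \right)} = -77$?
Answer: $-5467$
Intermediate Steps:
$a = -77$
$E = 5390$ ($E = - \frac{35 \cdot 22 \left(-14\right)}{2} = - \frac{770 \left(-14\right)}{2} = \left(- \frac{1}{2}\right) \left(-10780\right) = 5390$)
$a - E = -77 - 5390 = -5467$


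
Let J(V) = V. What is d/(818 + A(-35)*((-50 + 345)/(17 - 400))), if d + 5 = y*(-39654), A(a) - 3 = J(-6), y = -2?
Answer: 30373049/314179 ≈ 96.674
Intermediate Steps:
A(a) = -3 (A(a) = 3 - 6 = -3)
d = 79303 (d = -5 - 2*(-39654) = -5 + 79308 = 79303)
d/(818 + A(-35)*((-50 + 345)/(17 - 400))) = 79303/(818 - 3*(-50 + 345)/(17 - 400)) = 79303/(818 - 885/(-383)) = 79303/(818 - 885*(-1)/383) = 79303/(818 - 3*(-295/383)) = 79303/(818 + 885/383) = 79303/(314179/383) = 79303*(383/314179) = 30373049/314179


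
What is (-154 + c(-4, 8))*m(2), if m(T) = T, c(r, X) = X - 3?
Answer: -298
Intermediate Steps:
c(r, X) = -3 + X
(-154 + c(-4, 8))*m(2) = (-154 + (-3 + 8))*2 = (-154 + 5)*2 = -149*2 = -298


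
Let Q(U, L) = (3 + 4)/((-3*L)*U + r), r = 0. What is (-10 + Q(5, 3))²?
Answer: 208849/2025 ≈ 103.14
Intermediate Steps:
Q(U, L) = -7/(3*L*U) (Q(U, L) = (3 + 4)/((-3*L)*U + 0) = 7/(-3*L*U + 0) = 7/((-3*L*U)) = 7*(-1/(3*L*U)) = -7/(3*L*U))
(-10 + Q(5, 3))² = (-10 - 7/3/(3*5))² = (-10 - 7/3*⅓*⅕)² = (-10 - 7/45)² = (-457/45)² = 208849/2025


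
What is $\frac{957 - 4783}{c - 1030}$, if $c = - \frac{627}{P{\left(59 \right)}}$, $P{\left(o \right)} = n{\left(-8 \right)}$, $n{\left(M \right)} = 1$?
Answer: $\frac{3826}{1657} \approx 2.309$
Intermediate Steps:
$P{\left(o \right)} = 1$
$c = -627$ ($c = - \frac{627}{1} = \left(-627\right) 1 = -627$)
$\frac{957 - 4783}{c - 1030} = \frac{957 - 4783}{-627 - 1030} = - \frac{3826}{-1657} = \left(-3826\right) \left(- \frac{1}{1657}\right) = \frac{3826}{1657}$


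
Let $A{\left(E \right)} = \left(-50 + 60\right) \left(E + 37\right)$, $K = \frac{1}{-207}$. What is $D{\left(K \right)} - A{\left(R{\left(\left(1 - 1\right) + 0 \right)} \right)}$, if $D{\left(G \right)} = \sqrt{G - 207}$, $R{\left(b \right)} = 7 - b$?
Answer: $-440 + \frac{5 i \sqrt{39422}}{69} \approx -440.0 + 14.388 i$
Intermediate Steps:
$K = - \frac{1}{207} \approx -0.0048309$
$A{\left(E \right)} = 370 + 10 E$ ($A{\left(E \right)} = 10 \left(37 + E\right) = 370 + 10 E$)
$D{\left(G \right)} = \sqrt{-207 + G}$
$D{\left(K \right)} - A{\left(R{\left(\left(1 - 1\right) + 0 \right)} \right)} = \sqrt{-207 - \frac{1}{207}} - \left(370 + 10 \left(7 - \left(\left(1 - 1\right) + 0\right)\right)\right) = \sqrt{- \frac{42850}{207}} - \left(370 + 10 \left(7 - \left(0 + 0\right)\right)\right) = \frac{5 i \sqrt{39422}}{69} - \left(370 + 10 \left(7 - 0\right)\right) = \frac{5 i \sqrt{39422}}{69} - \left(370 + 10 \left(7 + 0\right)\right) = \frac{5 i \sqrt{39422}}{69} - \left(370 + 10 \cdot 7\right) = \frac{5 i \sqrt{39422}}{69} - \left(370 + 70\right) = \frac{5 i \sqrt{39422}}{69} - 440 = -440 + \frac{5 i \sqrt{39422}}{69}$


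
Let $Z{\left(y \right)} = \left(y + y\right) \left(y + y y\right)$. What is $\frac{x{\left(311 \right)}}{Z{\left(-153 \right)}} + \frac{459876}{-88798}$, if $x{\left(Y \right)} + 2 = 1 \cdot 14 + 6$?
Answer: $- \frac{90906492575}{17553233448} \approx -5.1789$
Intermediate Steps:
$Z{\left(y \right)} = 2 y \left(y + y^{2}\right)$
$x{\left(Y \right)} = 18$ ($x{\left(Y \right)} = -2 + \left(1 \cdot 14 + 6\right) = -2 + \left(14 + 6\right) = -2 + 20 = 18$)
$\frac{x{\left(311 \right)}}{Z{\left(-153 \right)}} + \frac{459876}{-88798} = \frac{18}{2 \left(-153\right)^{2} \left(1 - 153\right)} + \frac{459876}{-88798} = \frac{18}{2 \cdot 23409 \left(-152\right)} + 459876 \left(- \frac{1}{88798}\right) = \frac{18}{-7116336} - \frac{229938}{44399} = 18 \left(- \frac{1}{7116336}\right) - \frac{229938}{44399} = - \frac{1}{395352} - \frac{229938}{44399} = - \frac{90906492575}{17553233448}$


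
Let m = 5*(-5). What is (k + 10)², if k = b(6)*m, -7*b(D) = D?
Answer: 48400/49 ≈ 987.75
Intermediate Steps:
b(D) = -D/7
m = -25
k = 150/7 (k = -⅐*6*(-25) = -6/7*(-25) = 150/7 ≈ 21.429)
(k + 10)² = (150/7 + 10)² = (220/7)² = 48400/49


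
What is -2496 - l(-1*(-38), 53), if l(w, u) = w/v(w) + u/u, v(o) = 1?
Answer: -2535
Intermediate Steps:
l(w, u) = 1 + w (l(w, u) = w/1 + u/u = w*1 + 1 = w + 1 = 1 + w)
-2496 - l(-1*(-38), 53) = -2496 - (1 - 1*(-38)) = -2496 - (1 + 38) = -2496 - 1*39 = -2496 - 39 = -2535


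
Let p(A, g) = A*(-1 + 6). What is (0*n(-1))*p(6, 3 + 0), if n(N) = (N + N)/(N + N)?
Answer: 0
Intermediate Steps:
p(A, g) = 5*A (p(A, g) = A*5 = 5*A)
n(N) = 1 (n(N) = (2*N)/((2*N)) = (2*N)*(1/(2*N)) = 1)
(0*n(-1))*p(6, 3 + 0) = (0*1)*(5*6) = 0*30 = 0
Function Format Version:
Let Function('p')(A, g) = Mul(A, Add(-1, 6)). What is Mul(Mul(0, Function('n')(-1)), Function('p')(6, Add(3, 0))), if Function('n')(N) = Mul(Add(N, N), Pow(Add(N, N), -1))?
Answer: 0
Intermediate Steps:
Function('p')(A, g) = Mul(5, A) (Function('p')(A, g) = Mul(A, 5) = Mul(5, A))
Function('n')(N) = 1 (Function('n')(N) = Mul(Mul(2, N), Pow(Mul(2, N), -1)) = Mul(Mul(2, N), Mul(Rational(1, 2), Pow(N, -1))) = 1)
Mul(Mul(0, Function('n')(-1)), Function('p')(6, Add(3, 0))) = Mul(Mul(0, 1), Mul(5, 6)) = Mul(0, 30) = 0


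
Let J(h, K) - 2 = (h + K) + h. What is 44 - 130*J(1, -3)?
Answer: -86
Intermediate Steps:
J(h, K) = 2 + K + 2*h (J(h, K) = 2 + ((h + K) + h) = 2 + ((K + h) + h) = 2 + (K + 2*h) = 2 + K + 2*h)
44 - 130*J(1, -3) = 44 - 130*(2 - 3 + 2*1) = 44 - 130*(2 - 3 + 2) = 44 - 130*1 = 44 - 130 = -86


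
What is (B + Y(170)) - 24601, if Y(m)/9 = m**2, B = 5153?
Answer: 240652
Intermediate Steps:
Y(m) = 9*m**2
(B + Y(170)) - 24601 = (5153 + 9*170**2) - 24601 = (5153 + 9*28900) - 24601 = (5153 + 260100) - 24601 = 265253 - 24601 = 240652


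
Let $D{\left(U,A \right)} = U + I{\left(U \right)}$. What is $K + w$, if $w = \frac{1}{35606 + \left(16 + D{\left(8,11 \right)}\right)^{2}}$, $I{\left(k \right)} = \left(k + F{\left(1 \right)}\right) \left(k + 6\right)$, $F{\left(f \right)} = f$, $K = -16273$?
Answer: $- \frac{945558937}{58106} \approx -16273.0$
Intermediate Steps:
$I{\left(k \right)} = \left(1 + k\right) \left(6 + k\right)$ ($I{\left(k \right)} = \left(k + 1\right) \left(k + 6\right) = \left(1 + k\right) \left(6 + k\right)$)
$D{\left(U,A \right)} = 6 + U^{2} + 8 U$ ($D{\left(U,A \right)} = U + \left(6 + U^{2} + 7 U\right) = 6 + U^{2} + 8 U$)
$w = \frac{1}{58106}$ ($w = \frac{1}{35606 + \left(16 + \left(6 + 8^{2} + 8 \cdot 8\right)\right)^{2}} = \frac{1}{35606 + \left(16 + \left(6 + 64 + 64\right)\right)^{2}} = \frac{1}{35606 + \left(16 + 134\right)^{2}} = \frac{1}{35606 + 150^{2}} = \frac{1}{35606 + 22500} = \frac{1}{58106} \approx 1.721 \cdot 10^{-5}$)
$K + w = -16273 + \frac{1}{58106} = - \frac{945558937}{58106}$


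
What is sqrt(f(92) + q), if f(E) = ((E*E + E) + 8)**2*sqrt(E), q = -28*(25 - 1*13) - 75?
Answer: sqrt(-411 + 146684192*sqrt(23)) ≈ 26523.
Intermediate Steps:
q = -411 (q = -28*(25 - 13) - 75 = -28*12 - 75 = -336 - 75 = -411)
f(E) = sqrt(E)*(8 + E + E**2)**2 (f(E) = ((E**2 + E) + 8)**2*sqrt(E) = ((E + E**2) + 8)**2*sqrt(E) = (8 + E + E**2)**2*sqrt(E) = sqrt(E)*(8 + E + E**2)**2)
sqrt(f(92) + q) = sqrt(sqrt(92)*(8 + 92 + 92**2)**2 - 411) = sqrt((2*sqrt(23))*(8 + 92 + 8464)**2 - 411) = sqrt((2*sqrt(23))*8564**2 - 411) = sqrt((2*sqrt(23))*73342096 - 411) = sqrt(146684192*sqrt(23) - 411) = sqrt(-411 + 146684192*sqrt(23))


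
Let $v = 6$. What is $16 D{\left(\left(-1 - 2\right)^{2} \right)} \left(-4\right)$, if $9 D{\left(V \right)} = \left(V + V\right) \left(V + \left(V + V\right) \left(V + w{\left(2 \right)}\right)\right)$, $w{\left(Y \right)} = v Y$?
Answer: $-49536$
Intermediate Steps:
$w{\left(Y \right)} = 6 Y$
$D{\left(V \right)} = \frac{2 V \left(V + 2 V \left(12 + V\right)\right)}{9}$ ($D{\left(V \right)} = \frac{\left(V + V\right) \left(V + \left(V + V\right) \left(V + 6 \cdot 2\right)\right)}{9} = \frac{2 V \left(V + 2 V \left(V + 12\right)\right)}{9} = \frac{2 V \left(V + 2 V \left(12 + V\right)\right)}{9}$)
$16 D{\left(\left(-1 - 2\right)^{2} \right)} \left(-4\right) = 16 \frac{2 \left(\left(-1 - 2\right)^{2}\right)^{2} \left(25 + 2 \left(-1 - 2\right)^{2}\right)}{9} \left(-4\right) = 16 \frac{2 \left(\left(-3\right)^{2}\right)^{2} \left(25 + 2 \left(-3\right)^{2}\right)}{9} \left(-4\right) = 16 \frac{2 \cdot 9^{2} \left(25 + 2 \cdot 9\right)}{9} \left(-4\right) = 16 \cdot \frac{2}{9} \cdot 81 \left(25 + 18\right) \left(-4\right) = 16 \cdot \frac{2}{9} \cdot 81 \cdot 43 \left(-4\right) = 16 \cdot 774 \left(-4\right) = 12384 \left(-4\right) = -49536$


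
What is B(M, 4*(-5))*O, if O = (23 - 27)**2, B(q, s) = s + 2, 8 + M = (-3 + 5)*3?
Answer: -288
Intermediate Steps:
M = -2 (M = -8 + (-3 + 5)*3 = -8 + 2*3 = -8 + 6 = -2)
B(q, s) = 2 + s
O = 16 (O = (-4)**2 = 16)
B(M, 4*(-5))*O = (2 + 4*(-5))*16 = (2 - 20)*16 = -18*16 = -288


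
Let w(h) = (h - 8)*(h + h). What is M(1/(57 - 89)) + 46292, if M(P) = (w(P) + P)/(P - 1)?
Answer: 24441935/528 ≈ 46292.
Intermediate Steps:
w(h) = 2*h*(-8 + h) (w(h) = (-8 + h)*(2*h) = 2*h*(-8 + h))
M(P) = (P + 2*P*(-8 + P))/(-1 + P) (M(P) = (2*P*(-8 + P) + P)/(P - 1) = (P + 2*P*(-8 + P))/(-1 + P))
M(1/(57 - 89)) + 46292 = (-15 + 2/(57 - 89))/((57 - 89)*(-1 + 1/(57 - 89))) + 46292 = (-15 + 2/(-32))/((-32)*(-1 + 1/(-32))) + 46292 = -(-15 + 2*(-1/32))/(32*(-1 - 1/32)) + 46292 = -(-15 - 1/16)/(32*(-33/32)) + 46292 = -1/32*(-32/33)*(-241/16) + 46292 = -241/528 + 46292 = 24441935/528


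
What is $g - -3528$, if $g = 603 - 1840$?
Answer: $2291$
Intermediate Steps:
$g = -1237$
$g - -3528 = -1237 - -3528 = -1237 + 3528 = 2291$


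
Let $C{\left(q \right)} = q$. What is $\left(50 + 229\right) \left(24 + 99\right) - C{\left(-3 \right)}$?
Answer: $34320$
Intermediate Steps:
$\left(50 + 229\right) \left(24 + 99\right) - C{\left(-3 \right)} = \left(50 + 229\right) \left(24 + 99\right) - -3 = 279 \cdot 123 + 3 = 34317 + 3 = 34320$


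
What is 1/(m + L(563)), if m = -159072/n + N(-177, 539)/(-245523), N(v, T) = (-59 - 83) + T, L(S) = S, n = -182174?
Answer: 22363953501/12610397576852 ≈ 0.0017735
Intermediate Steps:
N(v, T) = -142 + T
m = 19491755789/22363953501 (m = -159072/(-182174) + (-142 + 539)/(-245523) = -159072*(-1/182174) + 397*(-1/245523) = 79536/91087 - 397/245523 = 19491755789/22363953501 ≈ 0.87157)
1/(m + L(563)) = 1/(19491755789/22363953501 + 563) = 1/(12610397576852/22363953501) = 22363953501/12610397576852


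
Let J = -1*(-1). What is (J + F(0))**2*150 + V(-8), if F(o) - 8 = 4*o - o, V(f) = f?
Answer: 12142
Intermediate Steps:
J = 1
F(o) = 8 + 3*o (F(o) = 8 + (4*o - o) = 8 + 3*o)
(J + F(0))**2*150 + V(-8) = (1 + (8 + 3*0))**2*150 - 8 = (1 + (8 + 0))**2*150 - 8 = (1 + 8)**2*150 - 8 = 9**2*150 - 8 = 81*150 - 8 = 12150 - 8 = 12142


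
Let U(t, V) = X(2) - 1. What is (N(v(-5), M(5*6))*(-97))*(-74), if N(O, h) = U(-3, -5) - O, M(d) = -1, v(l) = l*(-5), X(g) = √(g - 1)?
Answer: -179450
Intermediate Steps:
X(g) = √(-1 + g)
v(l) = -5*l
U(t, V) = 0 (U(t, V) = √(-1 + 2) - 1 = √1 - 1 = 1 - 1 = 0)
N(O, h) = -O (N(O, h) = 0 - O = -O)
(N(v(-5), M(5*6))*(-97))*(-74) = (-(-5)*(-5)*(-97))*(-74) = (-1*25*(-97))*(-74) = -25*(-97)*(-74) = 2425*(-74) = -179450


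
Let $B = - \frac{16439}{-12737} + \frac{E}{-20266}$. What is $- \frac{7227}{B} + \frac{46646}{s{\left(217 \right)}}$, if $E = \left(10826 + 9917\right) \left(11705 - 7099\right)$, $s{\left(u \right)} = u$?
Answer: $\frac{3175211270642955}{14666651303318} \approx 216.49$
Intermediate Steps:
$E = 95542258$ ($E = 20743 \cdot 4606 = 95542258$)
$B = - \frac{608294293686}{129064021}$ ($B = - \frac{16439}{-12737} + \frac{95542258}{-20266} = \left(-16439\right) \left(- \frac{1}{12737}\right) + 95542258 \left(- \frac{1}{20266}\right) = \frac{16439}{12737} - \frac{47771129}{10133} = - \frac{608294293686}{129064021} \approx -4713.1$)
$- \frac{7227}{B} + \frac{46646}{s{\left(217 \right)}} = - \frac{7227}{- \frac{608294293686}{129064021}} + \frac{46646}{217} = \left(-7227\right) \left(- \frac{129064021}{608294293686}\right) + 46646 \cdot \frac{1}{217} = \frac{103638408863}{67588254854} + \frac{46646}{217} = \frac{3175211270642955}{14666651303318}$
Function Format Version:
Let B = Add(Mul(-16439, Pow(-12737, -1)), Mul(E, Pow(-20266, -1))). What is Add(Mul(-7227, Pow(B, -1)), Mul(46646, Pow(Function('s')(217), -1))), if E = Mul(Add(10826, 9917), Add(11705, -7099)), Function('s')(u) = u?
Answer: Rational(3175211270642955, 14666651303318) ≈ 216.49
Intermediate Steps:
E = 95542258 (E = Mul(20743, 4606) = 95542258)
B = Rational(-608294293686, 129064021) (B = Add(Mul(-16439, Pow(-12737, -1)), Mul(95542258, Pow(-20266, -1))) = Add(Mul(-16439, Rational(-1, 12737)), Mul(95542258, Rational(-1, 20266))) = Add(Rational(16439, 12737), Rational(-47771129, 10133)) = Rational(-608294293686, 129064021) ≈ -4713.1)
Add(Mul(-7227, Pow(B, -1)), Mul(46646, Pow(Function('s')(217), -1))) = Add(Mul(-7227, Pow(Rational(-608294293686, 129064021), -1)), Mul(46646, Pow(217, -1))) = Add(Mul(-7227, Rational(-129064021, 608294293686)), Mul(46646, Rational(1, 217))) = Add(Rational(103638408863, 67588254854), Rational(46646, 217)) = Rational(3175211270642955, 14666651303318)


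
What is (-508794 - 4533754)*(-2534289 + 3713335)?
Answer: -5945396049208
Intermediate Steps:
(-508794 - 4533754)*(-2534289 + 3713335) = -5042548*1179046 = -5945396049208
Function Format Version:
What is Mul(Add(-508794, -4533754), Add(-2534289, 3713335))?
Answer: -5945396049208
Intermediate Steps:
Mul(Add(-508794, -4533754), Add(-2534289, 3713335)) = Mul(-5042548, 1179046) = -5945396049208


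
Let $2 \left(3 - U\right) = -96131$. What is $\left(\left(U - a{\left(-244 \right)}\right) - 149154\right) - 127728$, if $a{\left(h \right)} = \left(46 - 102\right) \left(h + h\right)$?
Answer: $- \frac{512283}{2} \approx -2.5614 \cdot 10^{5}$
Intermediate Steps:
$U = \frac{96137}{2}$ ($U = 3 - - \frac{96131}{2} = 3 + \frac{96131}{2} = \frac{96137}{2} \approx 48069.0$)
$a{\left(h \right)} = - 112 h$ ($a{\left(h \right)} = - 56 \cdot 2 h = - 112 h$)
$\left(\left(U - a{\left(-244 \right)}\right) - 149154\right) - 127728 = \left(\left(\frac{96137}{2} - \left(-112\right) \left(-244\right)\right) - 149154\right) - 127728 = \left(\left(\frac{96137}{2} - 27328\right) - 149154\right) - 127728 = \left(\frac{41481}{2} - 149154\right) - 127728 = - \frac{256827}{2} - 127728 = - \frac{512283}{2}$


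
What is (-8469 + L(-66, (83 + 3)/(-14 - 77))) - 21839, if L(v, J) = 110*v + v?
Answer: -37634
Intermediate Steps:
L(v, J) = 111*v
(-8469 + L(-66, (83 + 3)/(-14 - 77))) - 21839 = (-8469 + 111*(-66)) - 21839 = (-8469 - 7326) - 21839 = -15795 - 21839 = -37634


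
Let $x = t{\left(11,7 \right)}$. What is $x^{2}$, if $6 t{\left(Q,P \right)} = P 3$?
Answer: $\frac{49}{4} \approx 12.25$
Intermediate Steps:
$t{\left(Q,P \right)} = \frac{P}{2}$ ($t{\left(Q,P \right)} = \frac{P 3}{6} = \frac{3 P}{6} = \frac{P}{2}$)
$x = \frac{7}{2}$ ($x = \frac{1}{2} \cdot 7 = \frac{7}{2} \approx 3.5$)
$x^{2} = \left(\frac{7}{2}\right)^{2} = \frac{49}{4}$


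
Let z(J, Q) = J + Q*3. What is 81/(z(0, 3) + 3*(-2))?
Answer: 27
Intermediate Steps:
z(J, Q) = J + 3*Q
81/(z(0, 3) + 3*(-2)) = 81/((0 + 3*3) + 3*(-2)) = 81/((0 + 9) - 6) = 81/(9 - 6) = 81/3 = 81*(1/3) = 27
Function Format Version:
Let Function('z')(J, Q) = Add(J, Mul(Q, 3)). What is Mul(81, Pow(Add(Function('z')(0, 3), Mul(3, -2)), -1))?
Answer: 27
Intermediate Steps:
Function('z')(J, Q) = Add(J, Mul(3, Q))
Mul(81, Pow(Add(Function('z')(0, 3), Mul(3, -2)), -1)) = Mul(81, Pow(Add(Add(0, Mul(3, 3)), Mul(3, -2)), -1)) = Mul(81, Pow(Add(Add(0, 9), -6), -1)) = Mul(81, Pow(Add(9, -6), -1)) = Mul(81, Pow(3, -1)) = Mul(81, Rational(1, 3)) = 27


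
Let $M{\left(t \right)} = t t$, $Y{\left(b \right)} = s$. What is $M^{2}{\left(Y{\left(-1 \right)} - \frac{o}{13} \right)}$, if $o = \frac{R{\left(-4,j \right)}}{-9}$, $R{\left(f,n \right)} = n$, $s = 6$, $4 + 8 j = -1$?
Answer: $\frac{991199501189041}{767544201216} \approx 1291.4$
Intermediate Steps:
$j = - \frac{5}{8}$ ($j = - \frac{1}{2} + \frac{1}{8} \left(-1\right) = - \frac{1}{2} - \frac{1}{8} = - \frac{5}{8} \approx -0.625$)
$Y{\left(b \right)} = 6$
$o = \frac{5}{72}$ ($o = - \frac{5}{8 \left(-9\right)} = \left(- \frac{5}{8}\right) \left(- \frac{1}{9}\right) = \frac{5}{72} \approx 0.069444$)
$M{\left(t \right)} = t^{2}$
$M^{2}{\left(Y{\left(-1 \right)} - \frac{o}{13} \right)} = \left(\left(6 - \frac{5}{72 \cdot 13}\right)^{2}\right)^{2} = \left(\left(6 - \frac{5}{72} \cdot \frac{1}{13}\right)^{2}\right)^{2} = \left(\left(6 - \frac{5}{936}\right)^{2}\right)^{2} = \left(\left(\frac{5611}{936}\right)^{2}\right)^{2} = \left(\frac{31483321}{876096}\right)^{2} = \frac{991199501189041}{767544201216}$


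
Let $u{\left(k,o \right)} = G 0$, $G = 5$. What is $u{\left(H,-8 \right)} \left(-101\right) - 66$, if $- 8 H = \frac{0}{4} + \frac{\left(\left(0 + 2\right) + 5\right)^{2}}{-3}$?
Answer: $-66$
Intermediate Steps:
$H = \frac{49}{24}$ ($H = - \frac{\frac{0}{4} + \frac{\left(\left(0 + 2\right) + 5\right)^{2}}{-3}}{8} = - \frac{0 \cdot \frac{1}{4} + \left(2 + 5\right)^{2} \left(- \frac{1}{3}\right)}{8} = - \frac{0 + 7^{2} \left(- \frac{1}{3}\right)}{8} = - \frac{0 + 49 \left(- \frac{1}{3}\right)}{8} = - \frac{0 - \frac{49}{3}}{8} = \left(- \frac{1}{8}\right) \left(- \frac{49}{3}\right) = \frac{49}{24} \approx 2.0417$)
$u{\left(k,o \right)} = 0$ ($u{\left(k,o \right)} = 5 \cdot 0 = 0$)
$u{\left(H,-8 \right)} \left(-101\right) - 66 = 0 \left(-101\right) - 66 = 0 - 66 = -66$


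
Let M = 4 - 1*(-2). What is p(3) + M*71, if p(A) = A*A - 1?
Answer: 434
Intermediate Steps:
p(A) = -1 + A**2 (p(A) = A**2 - 1 = -1 + A**2)
M = 6 (M = 4 + 2 = 6)
p(3) + M*71 = (-1 + 3**2) + 6*71 = (-1 + 9) + 426 = 8 + 426 = 434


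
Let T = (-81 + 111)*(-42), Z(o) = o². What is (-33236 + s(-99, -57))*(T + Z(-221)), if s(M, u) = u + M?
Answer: -1588824752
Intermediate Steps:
s(M, u) = M + u
T = -1260 (T = 30*(-42) = -1260)
(-33236 + s(-99, -57))*(T + Z(-221)) = (-33236 + (-99 - 57))*(-1260 + (-221)²) = (-33236 - 156)*(-1260 + 48841) = -33392*47581 = -1588824752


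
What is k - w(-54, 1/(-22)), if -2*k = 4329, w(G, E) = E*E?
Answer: -1047619/484 ≈ -2164.5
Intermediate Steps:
w(G, E) = E**2
k = -4329/2 (k = -1/2*4329 = -4329/2 ≈ -2164.5)
k - w(-54, 1/(-22)) = -4329/2 - (1/(-22))**2 = -4329/2 - (-1/22)**2 = -4329/2 - 1*1/484 = -4329/2 - 1/484 = -1047619/484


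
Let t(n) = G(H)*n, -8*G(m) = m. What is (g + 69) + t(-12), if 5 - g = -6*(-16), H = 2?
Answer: -19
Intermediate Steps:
G(m) = -m/8
t(n) = -n/4 (t(n) = (-⅛*2)*n = -n/4)
g = -91 (g = 5 - (-6)*(-16) = 5 - 1*96 = 5 - 96 = -91)
(g + 69) + t(-12) = (-91 + 69) - ¼*(-12) = -22 + 3 = -19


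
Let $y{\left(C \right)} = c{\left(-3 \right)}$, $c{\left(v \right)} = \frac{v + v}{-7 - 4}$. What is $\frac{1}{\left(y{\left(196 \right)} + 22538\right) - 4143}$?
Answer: $\frac{11}{202351} \approx 5.4361 \cdot 10^{-5}$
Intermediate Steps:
$c{\left(v \right)} = - \frac{2 v}{11}$ ($c{\left(v \right)} = \frac{2 v}{-11} = 2 v \left(- \frac{1}{11}\right) = - \frac{2 v}{11}$)
$y{\left(C \right)} = \frac{6}{11}$ ($y{\left(C \right)} = \left(- \frac{2}{11}\right) \left(-3\right) = \frac{6}{11}$)
$\frac{1}{\left(y{\left(196 \right)} + 22538\right) - 4143} = \frac{1}{\left(\frac{6}{11} + 22538\right) - 4143} = \frac{1}{\frac{247924}{11} + \left(-17990 + 13847\right)} = \frac{1}{\frac{247924}{11} - 4143} = \frac{1}{\frac{202351}{11}} = \frac{11}{202351}$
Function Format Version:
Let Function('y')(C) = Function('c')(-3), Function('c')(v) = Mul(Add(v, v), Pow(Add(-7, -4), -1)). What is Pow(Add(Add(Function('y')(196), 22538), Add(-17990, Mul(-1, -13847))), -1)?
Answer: Rational(11, 202351) ≈ 5.4361e-5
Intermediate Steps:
Function('c')(v) = Mul(Rational(-2, 11), v) (Function('c')(v) = Mul(Mul(2, v), Pow(-11, -1)) = Mul(Mul(2, v), Rational(-1, 11)) = Mul(Rational(-2, 11), v))
Function('y')(C) = Rational(6, 11) (Function('y')(C) = Mul(Rational(-2, 11), -3) = Rational(6, 11))
Pow(Add(Add(Function('y')(196), 22538), Add(-17990, Mul(-1, -13847))), -1) = Pow(Add(Add(Rational(6, 11), 22538), Add(-17990, Mul(-1, -13847))), -1) = Pow(Add(Rational(247924, 11), Add(-17990, 13847)), -1) = Pow(Add(Rational(247924, 11), -4143), -1) = Pow(Rational(202351, 11), -1) = Rational(11, 202351)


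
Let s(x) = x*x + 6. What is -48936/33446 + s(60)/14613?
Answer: -99082582/81457733 ≈ -1.2164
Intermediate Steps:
s(x) = 6 + x² (s(x) = x² + 6 = 6 + x²)
-48936/33446 + s(60)/14613 = -48936/33446 + (6 + 60²)/14613 = -48936*1/33446 + (6 + 3600)*(1/14613) = -24468/16723 + 3606*(1/14613) = -24468/16723 + 1202/4871 = -99082582/81457733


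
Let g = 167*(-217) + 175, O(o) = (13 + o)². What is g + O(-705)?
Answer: 442800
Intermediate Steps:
g = -36064 (g = -36239 + 175 = -36064)
g + O(-705) = -36064 + (13 - 705)² = -36064 + (-692)² = -36064 + 478864 = 442800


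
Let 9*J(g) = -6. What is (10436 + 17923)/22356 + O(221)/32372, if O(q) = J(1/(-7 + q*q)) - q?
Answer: 275689/218511 ≈ 1.2617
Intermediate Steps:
J(g) = -⅔ (J(g) = (⅑)*(-6) = -⅔)
O(q) = -⅔ - q
(10436 + 17923)/22356 + O(221)/32372 = (10436 + 17923)/22356 + (-⅔ - 1*221)/32372 = 28359*(1/22356) + (-⅔ - 221)*(1/32372) = 137/108 - 665/3*1/32372 = 137/108 - 665/97116 = 275689/218511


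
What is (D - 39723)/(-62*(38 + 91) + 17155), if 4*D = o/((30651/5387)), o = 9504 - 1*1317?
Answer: -1608698441/374228276 ≈ -4.2987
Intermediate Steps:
o = 8187 (o = 9504 - 1317 = 8187)
D = 14701123/40868 (D = (8187/((30651/5387)))/4 = (8187/((30651*(1/5387))))/4 = (8187/(30651/5387))/4 = (8187*(5387/30651))/4 = (1/4)*(14701123/10217) = 14701123/40868 ≈ 359.72)
(D - 39723)/(-62*(38 + 91) + 17155) = (14701123/40868 - 39723)/(-62*(38 + 91) + 17155) = -1608698441/(40868*(-62*129 + 17155)) = -1608698441/(40868*(-7998 + 17155)) = -1608698441/40868/9157 = -1608698441/40868*1/9157 = -1608698441/374228276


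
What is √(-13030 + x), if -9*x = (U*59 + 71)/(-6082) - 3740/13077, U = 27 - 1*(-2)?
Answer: I*√20605889152081175839/39767157 ≈ 114.15*I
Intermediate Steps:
U = 29 (U = 27 + 2 = 29)
x = 23024947/357904413 (x = -((29*59 + 71)/(-6082) - 3740/13077)/9 = -((1711 + 71)*(-1/6082) - 3740*1/13077)/9 = -(1782*(-1/6082) - 3740/13077)/9 = -(-891/3041 - 3740/13077)/9 = -⅑*(-23024947/39767157) = 23024947/357904413 ≈ 0.064333)
√(-13030 + x) = √(-13030 + 23024947/357904413) = √(-4663471476443/357904413) = I*√20605889152081175839/39767157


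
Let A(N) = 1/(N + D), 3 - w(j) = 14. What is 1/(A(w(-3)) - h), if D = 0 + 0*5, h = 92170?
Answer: -11/1013871 ≈ -1.0850e-5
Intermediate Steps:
w(j) = -11 (w(j) = 3 - 1*14 = 3 - 14 = -11)
D = 0 (D = 0 + 0 = 0)
A(N) = 1/N (A(N) = 1/(N + 0) = 1/N)
1/(A(w(-3)) - h) = 1/(1/(-11) - 1*92170) = 1/(-1/11 - 92170) = 1/(-1013871/11) = -11/1013871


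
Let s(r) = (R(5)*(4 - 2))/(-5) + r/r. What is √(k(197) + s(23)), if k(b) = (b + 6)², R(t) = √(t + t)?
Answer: √(1030250 - 10*√10)/5 ≈ 203.00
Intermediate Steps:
R(t) = √2*√t (R(t) = √(2*t) = √2*√t)
k(b) = (6 + b)²
s(r) = 1 - 2*√10/5 (s(r) = ((√2*√5)*(4 - 2))/(-5) + r/r = (√10*2)*(-⅕) + 1 = (2*√10)*(-⅕) + 1 = -2*√10/5 + 1 = 1 - 2*√10/5)
√(k(197) + s(23)) = √((6 + 197)² + (1 - 2*√10/5)) = √(203² + (1 - 2*√10/5)) = √(41209 + (1 - 2*√10/5)) = √(41210 - 2*√10/5)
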